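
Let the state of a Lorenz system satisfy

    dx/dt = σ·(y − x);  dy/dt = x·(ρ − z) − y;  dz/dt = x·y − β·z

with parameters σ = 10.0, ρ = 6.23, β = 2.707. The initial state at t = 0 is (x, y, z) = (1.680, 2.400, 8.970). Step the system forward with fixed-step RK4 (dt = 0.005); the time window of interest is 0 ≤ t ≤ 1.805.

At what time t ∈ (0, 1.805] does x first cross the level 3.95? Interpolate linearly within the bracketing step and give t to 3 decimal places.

t=0.000: state=(1.680, 2.400, 8.970)
step 1 (dt=0.005): k1=(7.200, -7.003, -20.250), k2=(6.845, -6.949, -20.099), k3=(6.855, -6.947, -20.102), k4=(6.510, -6.890, -19.955); state += dt/6·(k1+2k2+2k3+k4)
t=0.005: state=(1.714, 2.365, 8.869)
t=0.010: state=(1.745, 2.331, 8.770)
t=0.015: state=(1.773, 2.298, 8.673)
continuing one RK4 step at a time; state shown every 20 steps (Δt=0.1):
t=0.100: state=(1.917, 1.856, 7.183)
t=0.200: state=(1.785, 1.642, 5.759)
t=0.300: state=(1.692, 1.660, 4.641)
t=0.400: state=(1.728, 1.832, 3.799)
t=0.500: state=(1.897, 2.130, 3.211)
t=0.600: state=(2.193, 2.551, 2.869)
t=0.700: state=(2.612, 3.090, 2.784)
t=0.800: state=(3.141, 3.716, 2.988)
t=0.900: state=(3.739, 4.344, 3.506)
t=0.935: state=(3.948, 4.538, 3.760)
next step: t=0.940: state=(3.978, 4.564, 3.799) — x has crossed 3.95
linear interpolation between t=0.935 (3.94844) and t=0.940 (3.97784) → t≈0.935

t = 0.935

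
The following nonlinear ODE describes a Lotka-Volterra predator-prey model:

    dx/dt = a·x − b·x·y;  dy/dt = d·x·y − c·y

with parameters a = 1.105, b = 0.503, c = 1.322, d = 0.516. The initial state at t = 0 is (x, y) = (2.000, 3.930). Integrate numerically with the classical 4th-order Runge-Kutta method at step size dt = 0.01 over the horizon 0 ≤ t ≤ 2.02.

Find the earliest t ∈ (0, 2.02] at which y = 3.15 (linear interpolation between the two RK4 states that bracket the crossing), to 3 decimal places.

t = 0.483

t=0.000: state=(2.000, 3.930)
step 1 (dt=0.01): k1=(-1.744, -1.140), k2=(-1.730, -1.156), k3=(-1.730, -1.156), k4=(-1.717, -1.171); state += dt/6·(k1+2k2+2k3+k4)
t=0.010: state=(1.983, 3.918)
t=0.020: state=(1.966, 3.907)
t=0.030: state=(1.949, 3.894)
continuing one RK4 step at a time; state shown every 10 steps (Δt=0.1):
t=0.100: state=(1.839, 3.801)
t=0.200: state=(1.703, 3.649)
t=0.300: state=(1.589, 3.480)
t=0.400: state=(1.497, 3.302)
t=0.480: state=(1.436, 3.155)
next step: t=0.490: state=(1.429, 3.137) — y has crossed 3.15
linear interpolation between t=0.480 (3.15542) and t=0.490 (3.13708) → t≈0.483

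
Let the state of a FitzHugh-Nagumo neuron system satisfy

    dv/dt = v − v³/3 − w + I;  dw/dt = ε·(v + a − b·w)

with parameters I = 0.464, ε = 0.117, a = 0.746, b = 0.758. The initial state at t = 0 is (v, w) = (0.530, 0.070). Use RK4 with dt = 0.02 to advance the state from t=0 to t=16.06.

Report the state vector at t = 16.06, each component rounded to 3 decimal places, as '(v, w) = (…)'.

t=0.000: state=(0.530, 0.070)
step 1 (dt=0.02): k1=(0.874, 0.143), k2=(0.879, 0.144), k3=(0.879, 0.144), k4=(0.884, 0.145); state += dt/6·(k1+2k2+2k3+k4)
t=0.020: state=(0.548, 0.073)
t=0.040: state=(0.565, 0.076)
t=0.060: state=(0.583, 0.079)
continuing one RK4 step at a time; state shown every 50 steps (Δt=1):
t=1.000: state=(1.432, 0.260)
t=2.000: state=(1.704, 0.503)
t=3.000: state=(1.642, 0.733)
t=4.000: state=(1.526, 0.931)
t=5.000: state=(1.392, 1.099)
t=6.000: state=(1.238, 1.237)
t=7.000: state=(1.050, 1.344)
t=8.000: state=(0.787, 1.417)
t=9.000: state=(0.321, 1.445)
t=10.000: state=(-0.770, 1.388)
t=11.000: state=(-1.888, 1.192)
t=12.000: state=(-1.959, 0.955)
t=13.000: state=(-1.888, 0.742)
t=14.000: state=(-1.811, 0.556)
t=15.000: state=(-1.735, 0.394)
t=16.000: state=(-1.660, 0.254)
t=16.060: state=(-1.655, 0.246)

(v, w) = (-1.655, 0.246)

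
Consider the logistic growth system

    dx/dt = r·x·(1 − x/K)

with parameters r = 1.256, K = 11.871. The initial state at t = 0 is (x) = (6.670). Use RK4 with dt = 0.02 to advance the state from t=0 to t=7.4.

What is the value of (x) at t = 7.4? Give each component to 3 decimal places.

(x) = (11.870)

t=0.000: state=(6.670)
step 1 (dt=0.02): k1=(3.670), k2=(3.665), k3=(3.665), k4=(3.658); state += dt/6·(k1+2k2+2k3+k4)
t=0.020: state=(6.743)
t=0.040: state=(6.816)
t=0.060: state=(6.889)
continuing one RK4 step at a time; state shown every 25 steps (Δt=0.5):
t=0.500: state=(8.383)
t=1.000: state=(9.714)
t=1.500: state=(10.613)
t=2.000: state=(11.165)
t=2.500: state=(11.483)
t=3.000: state=(11.661)
t=3.500: state=(11.758)
t=4.000: state=(11.810)
t=4.500: state=(11.839)
t=5.000: state=(11.854)
t=5.500: state=(11.862)
t=6.000: state=(11.866)
t=6.500: state=(11.868)
t=7.000: state=(11.870)
t=7.400: state=(11.870)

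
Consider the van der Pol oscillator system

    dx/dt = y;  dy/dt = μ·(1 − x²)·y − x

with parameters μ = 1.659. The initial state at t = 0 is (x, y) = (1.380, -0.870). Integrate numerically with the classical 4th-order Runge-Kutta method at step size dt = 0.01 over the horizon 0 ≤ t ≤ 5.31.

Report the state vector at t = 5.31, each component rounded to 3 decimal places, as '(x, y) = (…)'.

t=0.000: state=(1.380, -0.870)
step 1 (dt=0.01): k1=(-0.870, -0.075), k2=(-0.870, -0.087), k3=(-0.870, -0.087), k4=(-0.871, -0.099); state += dt/6·(k1+2k2+2k3+k4)
t=0.010: state=(1.371, -0.871)
t=0.020: state=(1.363, -0.872)
t=0.030: state=(1.354, -0.873)
continuing one RK4 step at a time; state shown every 20 steps (Δt=0.2):
t=0.200: state=(1.201, -0.930)
t=0.400: state=(1.002, -1.079)
t=0.600: state=(0.762, -1.343)
t=0.800: state=(0.453, -1.785)
t=1.000: state=(0.030, -2.486)
t=1.200: state=(-0.552, -3.309)
t=1.400: state=(-1.239, -3.312)
t=1.600: state=(-1.771, -1.867)
t=1.800: state=(-1.997, -0.527)
t=2.000: state=(-2.034, 0.064)
t=2.200: state=(-1.996, 0.277)
t=2.400: state=(-1.932, 0.362)
t=2.600: state=(-1.854, 0.409)
t=2.800: state=(-1.768, 0.447)
t=3.000: state=(-1.675, 0.487)
t=3.200: state=(-1.573, 0.535)
t=3.400: state=(-1.460, 0.595)
t=3.600: state=(-1.334, 0.675)
t=3.800: state=(-1.189, 0.784)
t=4.000: state=(-1.017, 0.943)
t=4.200: state=(-0.806, 1.184)
t=4.400: state=(-0.534, 1.566)
t=4.600: state=(-0.165, 2.168)
t=4.800: state=(0.349, 2.978)
t=5.000: state=(1.003, 3.396)
t=5.200: state=(1.606, 2.399)
t=5.310: state=(1.821, 1.517)

(x, y) = (1.821, 1.517)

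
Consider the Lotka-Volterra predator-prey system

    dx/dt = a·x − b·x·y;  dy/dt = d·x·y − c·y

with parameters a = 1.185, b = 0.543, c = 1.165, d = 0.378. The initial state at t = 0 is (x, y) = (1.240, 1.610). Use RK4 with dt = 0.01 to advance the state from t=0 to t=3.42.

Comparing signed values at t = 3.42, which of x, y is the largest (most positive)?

t=0.000: state=(1.240, 1.610)
step 1 (dt=0.01): k1=(0.385, -1.121), k2=(0.390, -1.116), k3=(0.390, -1.116), k4=(0.394, -1.111); state += dt/6·(k1+2k2+2k3+k4)
t=0.010: state=(1.244, 1.599)
t=0.020: state=(1.248, 1.588)
t=0.030: state=(1.252, 1.577)
continuing one RK4 step at a time; state shown every 20 steps (Δt=0.2):
t=0.200: state=(1.335, 1.405)
t=0.400: state=(1.466, 1.237)
t=0.600: state=(1.637, 1.102)
t=0.800: state=(1.852, 0.996)
t=1.000: state=(2.116, 0.916)
t=1.200: state=(2.436, 0.862)
t=1.400: state=(2.817, 0.832)
t=1.600: state=(3.263, 0.829)
t=1.800: state=(3.775, 0.856)
t=2.000: state=(4.346, 0.922)
t=2.200: state=(4.955, 1.038)
t=2.400: state=(5.558, 1.224)
t=2.600: state=(6.080, 1.506)
t=2.800: state=(6.408, 1.916)
t=3.000: state=(6.409, 2.470)
t=3.200: state=(5.995, 3.135)
t=3.400: state=(5.210, 3.800)
t=3.420: state=(5.118, 3.861)
compare at T: x=5.118, y=3.861

largest component: x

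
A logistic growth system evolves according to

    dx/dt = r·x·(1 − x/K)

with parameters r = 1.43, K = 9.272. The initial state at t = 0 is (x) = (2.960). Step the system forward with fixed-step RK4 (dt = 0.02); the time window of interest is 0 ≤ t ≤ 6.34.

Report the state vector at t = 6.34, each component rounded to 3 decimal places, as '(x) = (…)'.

t=0.000: state=(2.960)
step 1 (dt=0.02): k1=(2.882), k2=(2.896), k3=(2.896), k4=(2.911); state += dt/6·(k1+2k2+2k3+k4)
t=0.020: state=(3.018)
t=0.040: state=(3.076)
t=0.060: state=(3.136)
continuing one RK4 step at a time; state shown every 25 steps (Δt=0.5):
t=0.500: state=(4.538)
t=1.000: state=(6.139)
t=1.500: state=(7.420)
t=2.000: state=(8.263)
t=2.500: state=(8.749)
t=3.000: state=(9.009)
t=3.500: state=(9.141)
t=4.000: state=(9.208)
t=4.500: state=(9.240)
t=5.000: state=(9.257)
t=5.500: state=(9.264)
t=6.000: state=(9.268)
t=6.340: state=(9.270)

(x) = (9.270)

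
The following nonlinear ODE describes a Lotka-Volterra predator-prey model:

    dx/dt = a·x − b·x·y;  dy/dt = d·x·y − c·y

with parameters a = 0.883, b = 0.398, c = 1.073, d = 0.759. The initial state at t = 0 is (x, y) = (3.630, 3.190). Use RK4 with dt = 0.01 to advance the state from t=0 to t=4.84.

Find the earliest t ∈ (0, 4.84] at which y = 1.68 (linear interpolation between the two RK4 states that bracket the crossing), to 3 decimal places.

t = 2.819

t=0.000: state=(3.630, 3.190)
step 1 (dt=0.01): k1=(-1.403, 5.366), k2=(-1.439, 5.394), k3=(-1.440, 5.394), k4=(-1.475, 5.421); state += dt/6·(k1+2k2+2k3+k4)
t=0.010: state=(3.616, 3.244)
t=0.020: state=(3.600, 3.298)
t=0.030: state=(3.585, 3.353)
continuing one RK4 step at a time; state shown every 20 steps (Δt=0.2):
t=0.200: state=(3.212, 4.341)
t=0.400: state=(2.592, 5.450)
t=0.600: state=(1.939, 6.198)
t=0.800: state=(1.395, 6.429)
t=1.000: state=(1.004, 6.211)
t=1.200: state=(0.744, 5.715)
t=1.400: state=(0.577, 5.093)
t=1.600: state=(0.471, 4.447)
t=1.800: state=(0.405, 3.833)
t=2.000: state=(0.364, 3.278)
t=2.200: state=(0.341, 2.789)
t=2.400: state=(0.332, 2.368)
t=2.600: state=(0.333, 2.009)
t=2.800: state=(0.342, 1.706)
t=2.810: state=(0.343, 1.693)
next step: t=2.820: state=(0.344, 1.679) — y has crossed 1.68
linear interpolation between t=2.810 (1.69259) and t=2.820 (1.67889) → t≈2.819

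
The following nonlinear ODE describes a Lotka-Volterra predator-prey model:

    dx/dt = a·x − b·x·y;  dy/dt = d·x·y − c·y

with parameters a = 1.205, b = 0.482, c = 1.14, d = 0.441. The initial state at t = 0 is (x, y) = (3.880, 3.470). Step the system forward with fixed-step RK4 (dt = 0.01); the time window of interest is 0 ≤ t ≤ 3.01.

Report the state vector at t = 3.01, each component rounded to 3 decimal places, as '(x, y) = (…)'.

t=0.000: state=(3.880, 3.470)
step 1 (dt=0.01): k1=(-1.814, 1.982), k2=(-1.828, 1.973), k3=(-1.828, 1.973), k4=(-1.842, 1.965); state += dt/6·(k1+2k2+2k3+k4)
t=0.010: state=(3.862, 3.490)
t=0.020: state=(3.843, 3.509)
t=0.030: state=(3.824, 3.529)
continuing one RK4 step at a time; state shown every 10 steps (Δt=0.1):
t=0.100: state=(3.686, 3.659)
t=0.200: state=(3.471, 3.823)
t=0.300: state=(3.246, 3.955)
t=0.400: state=(3.019, 4.052)
t=0.500: state=(2.797, 4.110)
t=0.600: state=(2.586, 4.129)
t=0.700: state=(2.392, 4.111)
t=0.800: state=(2.215, 4.060)
t=0.900: state=(2.059, 3.981)
t=1.000: state=(1.921, 3.877)
t=1.100: state=(1.803, 3.755)
t=1.200: state=(1.703, 3.620)
t=1.300: state=(1.619, 3.475)
t=1.400: state=(1.550, 3.325)
t=1.500: state=(1.495, 3.173)
t=1.600: state=(1.453, 3.021)
t=1.700: state=(1.422, 2.872)
t=1.800: state=(1.402, 2.727)
t=1.900: state=(1.391, 2.587)
t=2.000: state=(1.390, 2.455)
t=2.100: state=(1.397, 2.329)
t=2.200: state=(1.413, 2.211)
t=2.300: state=(1.436, 2.100)
t=2.400: state=(1.468, 1.998)
t=2.500: state=(1.507, 1.903)
t=2.600: state=(1.555, 1.817)
t=2.700: state=(1.610, 1.738)
t=2.800: state=(1.673, 1.667)
t=2.900: state=(1.744, 1.604)
t=3.000: state=(1.824, 1.548)
t=3.010: state=(1.832, 1.543)

(x, y) = (1.832, 1.543)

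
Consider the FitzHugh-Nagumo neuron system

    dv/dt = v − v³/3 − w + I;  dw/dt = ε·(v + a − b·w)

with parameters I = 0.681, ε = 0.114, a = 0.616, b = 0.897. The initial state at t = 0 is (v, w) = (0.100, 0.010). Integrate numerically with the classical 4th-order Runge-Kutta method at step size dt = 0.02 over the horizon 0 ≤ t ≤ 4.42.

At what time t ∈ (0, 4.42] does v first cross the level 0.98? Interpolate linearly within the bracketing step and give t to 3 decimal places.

t = 0.835

t=0.000: state=(0.100, 0.010)
step 1 (dt=0.02): k1=(0.771, 0.081), k2=(0.777, 0.081), k3=(0.778, 0.081), k4=(0.784, 0.082); state += dt/6·(k1+2k2+2k3+k4)
t=0.020: state=(0.116, 0.012)
t=0.040: state=(0.131, 0.013)
t=0.060: state=(0.147, 0.015)
continuing one RK4 step at a time; state shown every 10 steps (Δt=0.2):
t=0.200: state=(0.268, 0.028)
t=0.400: state=(0.466, 0.049)
t=0.600: state=(0.692, 0.075)
t=0.800: state=(0.936, 0.106)
t=0.820: state=(0.961, 0.109)
next step: t=0.840: state=(0.986, 0.113) — v has crossed 0.98
linear interpolation between t=0.820 (0.96122) and t=0.840 (0.98594) → t≈0.835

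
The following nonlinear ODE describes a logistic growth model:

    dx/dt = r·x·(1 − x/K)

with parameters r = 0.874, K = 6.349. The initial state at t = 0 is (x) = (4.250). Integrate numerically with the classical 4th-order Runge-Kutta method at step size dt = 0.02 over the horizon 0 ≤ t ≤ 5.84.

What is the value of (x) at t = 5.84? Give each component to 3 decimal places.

(x) = (6.330)

t=0.000: state=(4.250)
step 1 (dt=0.02): k1=(1.228), k2=(1.224), k3=(1.224), k4=(1.221); state += dt/6·(k1+2k2+2k3+k4)
t=0.020: state=(4.274)
t=0.040: state=(4.299)
t=0.060: state=(4.323)
continuing one RK4 step at a time; state shown every 10 steps (Δt=0.2):
t=0.200: state=(4.488)
t=0.400: state=(4.709)
t=0.600: state=(4.913)
t=0.800: state=(5.098)
t=1.000: state=(5.264)
t=1.200: state=(5.412)
t=1.400: state=(5.544)
t=1.600: state=(5.659)
t=1.800: state=(5.759)
t=2.000: state=(5.846)
t=2.200: state=(5.921)
t=2.400: state=(5.986)
t=2.600: state=(6.041)
t=2.800: state=(6.089)
t=3.000: state=(6.129)
t=3.200: state=(6.163)
t=3.400: state=(6.192)
t=3.600: state=(6.217)
t=3.800: state=(6.238)
t=4.000: state=(6.255)
t=4.200: state=(6.270)
t=4.400: state=(6.283)
t=4.600: state=(6.293)
t=4.800: state=(6.302)
t=5.000: state=(6.310)
t=5.200: state=(6.316)
t=5.400: state=(6.321)
t=5.600: state=(6.326)
t=5.800: state=(6.329)
t=5.840: state=(6.330)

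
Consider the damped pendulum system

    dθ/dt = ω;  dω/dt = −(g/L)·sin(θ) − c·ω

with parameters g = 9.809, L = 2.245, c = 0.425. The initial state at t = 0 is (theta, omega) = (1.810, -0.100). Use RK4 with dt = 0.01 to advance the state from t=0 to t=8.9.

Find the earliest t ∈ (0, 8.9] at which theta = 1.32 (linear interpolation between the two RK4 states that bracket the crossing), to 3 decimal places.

t = 0.471

t=0.000: state=(1.810, -0.100)
step 1 (dt=0.01): k1=(-0.100, -4.202), k2=(-0.121, -4.194), k3=(-0.121, -4.194), k4=(-0.142, -4.186); state += dt/6·(k1+2k2+2k3+k4)
t=0.010: state=(1.809, -0.142)
t=0.020: state=(1.807, -0.184)
t=0.030: state=(1.805, -0.225)
t=0.470: state=(1.322, -1.920)
next step: t=0.480: state=(1.303, -1.954) — theta has crossed 1.32
linear interpolation between t=0.470 (1.32246) and t=0.480 (1.30309) → t≈0.471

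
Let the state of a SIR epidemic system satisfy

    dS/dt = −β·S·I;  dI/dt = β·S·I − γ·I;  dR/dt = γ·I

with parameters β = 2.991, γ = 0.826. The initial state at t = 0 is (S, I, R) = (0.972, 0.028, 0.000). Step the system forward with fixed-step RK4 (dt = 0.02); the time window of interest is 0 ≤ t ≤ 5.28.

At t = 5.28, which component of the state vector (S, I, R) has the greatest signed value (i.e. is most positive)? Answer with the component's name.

t=0.000: state=(0.972, 0.028, 0.000)
step 1 (dt=0.02): k1=(-0.081, 0.058, 0.023), k2=(-0.083, 0.059, 0.024), k3=(-0.083, 0.059, 0.024), k4=(-0.085, 0.061, 0.024); state += dt/6·(k1+2k2+2k3+k4)
t=0.020: state=(0.970, 0.029, 0.000)
t=0.040: state=(0.969, 0.030, 0.001)
t=0.060: state=(0.967, 0.032, 0.001)
continuing one RK4 step at a time; state shown every 10 steps (Δt=0.2):
t=0.200: state=(0.952, 0.042, 0.006)
t=0.400: state=(0.923, 0.063, 0.014)
t=0.600: state=(0.882, 0.091, 0.027)
t=0.800: state=(0.826, 0.129, 0.045)
t=1.000: state=(0.754, 0.176, 0.070)
t=1.200: state=(0.669, 0.228, 0.103)
t=1.400: state=(0.574, 0.280, 0.145)
t=1.600: state=(0.479, 0.326, 0.196)
t=1.800: state=(0.390, 0.358, 0.252)
t=2.000: state=(0.313, 0.374, 0.313)
t=2.200: state=(0.250, 0.375, 0.375)
t=2.400: state=(0.200, 0.363, 0.436)
t=2.600: state=(0.162, 0.343, 0.495)
t=2.800: state=(0.133, 0.318, 0.549)
t=3.000: state=(0.111, 0.290, 0.599)
t=3.200: state=(0.094, 0.261, 0.645)
t=3.400: state=(0.081, 0.233, 0.686)
t=3.600: state=(0.071, 0.207, 0.722)
t=3.800: state=(0.063, 0.182, 0.754)
t=4.000: state=(0.057, 0.160, 0.782)
t=4.200: state=(0.052, 0.140, 0.807)
t=4.400: state=(0.048, 0.123, 0.829)
t=4.600: state=(0.045, 0.107, 0.848)
t=4.800: state=(0.042, 0.093, 0.864)
t=5.000: state=(0.040, 0.081, 0.879)
t=5.200: state=(0.039, 0.070, 0.891)
t=5.280: state=(0.038, 0.066, 0.896)
compare at T: S=0.038, I=0.066, R=0.896

largest component: R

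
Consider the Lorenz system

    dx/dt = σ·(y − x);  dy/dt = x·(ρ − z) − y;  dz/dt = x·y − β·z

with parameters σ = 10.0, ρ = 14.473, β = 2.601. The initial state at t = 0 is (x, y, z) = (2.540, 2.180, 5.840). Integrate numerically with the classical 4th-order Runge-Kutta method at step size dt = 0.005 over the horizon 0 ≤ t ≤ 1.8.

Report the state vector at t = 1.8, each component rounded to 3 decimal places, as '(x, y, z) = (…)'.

(x, y, z) = (2.988, 2.929, 11.082)

t=0.000: state=(2.540, 2.180, 5.840)
step 1 (dt=0.005): k1=(-3.600, 19.748, -9.653), k2=(-3.016, 19.682, -9.485), k3=(-3.033, 19.694, -9.483), k4=(-2.464, 19.638, -9.314); state += dt/6·(k1+2k2+2k3+k4)
t=0.005: state=(2.525, 2.278, 5.793)
t=0.010: state=(2.515, 2.376, 5.747)
t=0.015: state=(2.511, 2.474, 5.703)
continuing one RK4 step at a time; state shown every 20 steps (Δt=0.1):
t=0.100: state=(3.056, 4.264, 5.274)
t=0.200: state=(4.828, 7.144, 6.050)
t=0.300: state=(7.541, 10.440, 9.593)
t=0.400: state=(9.772, 10.756, 16.032)
t=0.500: state=(8.838, 6.171, 19.650)
t=0.600: state=(5.606, 2.432, 17.739)
t=0.700: state=(3.163, 1.514, 14.355)
t=0.800: state=(2.179, 1.753, 11.422)
t=0.900: state=(2.140, 2.434, 9.190)
t=1.000: state=(2.722, 3.595, 7.721)
t=1.100: state=(3.920, 5.465, 7.274)
t=1.200: state=(5.817, 8.023, 8.535)
t=1.300: state=(8.039, 10.000, 12.288)
t=1.400: state=(9.034, 8.773, 16.930)
t=1.500: state=(7.540, 5.146, 18.216)
t=1.600: state=(5.089, 2.911, 16.169)
t=1.700: state=(3.491, 2.485, 13.416)
t=1.800: state=(2.988, 2.929, 11.082)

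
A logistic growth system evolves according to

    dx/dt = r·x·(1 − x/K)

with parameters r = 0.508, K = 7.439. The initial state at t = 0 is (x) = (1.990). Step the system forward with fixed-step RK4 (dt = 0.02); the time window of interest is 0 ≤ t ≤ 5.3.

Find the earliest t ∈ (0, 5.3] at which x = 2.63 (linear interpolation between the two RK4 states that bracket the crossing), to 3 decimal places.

t=0.000: state=(1.990)
step 1 (dt=0.02): k1=(0.740), k2=(0.742), k3=(0.742), k4=(0.744); state += dt/6·(k1+2k2+2k3+k4)
t=0.020: state=(2.005)
t=0.040: state=(2.020)
t=0.060: state=(2.035)
continuing one RK4 step at a time; state shown every 10 steps (Δt=0.2):
t=0.200: state=(2.142)
t=0.400: state=(2.300)
t=0.600: state=(2.464)
t=0.780: state=(2.617)
next step: t=0.800: state=(2.634) — x has crossed 2.63
linear interpolation between t=0.780 (2.61717) and t=0.800 (2.63444) → t≈0.795

t = 0.795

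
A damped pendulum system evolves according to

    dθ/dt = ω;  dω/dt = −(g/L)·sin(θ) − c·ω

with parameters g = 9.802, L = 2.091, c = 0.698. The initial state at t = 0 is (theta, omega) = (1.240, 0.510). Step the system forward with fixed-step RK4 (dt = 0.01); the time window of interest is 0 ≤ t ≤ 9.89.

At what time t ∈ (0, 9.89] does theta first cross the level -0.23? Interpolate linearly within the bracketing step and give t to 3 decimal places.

t=0.000: state=(1.240, 0.510)
step 1 (dt=0.01): k1=(0.510, -4.790), k2=(0.486, -4.777), k3=(0.486, -4.777), k4=(0.462, -4.764); state += dt/6·(k1+2k2+2k3+k4)
t=0.010: state=(1.245, 0.462)
t=0.020: state=(1.249, 0.415)
t=0.030: state=(1.253, 0.367)
continuing one RK4 step at a time; state shown every 50 steps (Δt=0.5):
t=0.500: state=(0.963, -1.458)
t=1.000: state=(0.031, -1.924)
t=1.140: state=(-0.223, -1.682)
next step: t=1.150: state=(-0.240, -1.660) — theta has crossed -0.23
linear interpolation between t=1.140 (-0.22295) and t=1.150 (-0.23966) → t≈1.144

t = 1.144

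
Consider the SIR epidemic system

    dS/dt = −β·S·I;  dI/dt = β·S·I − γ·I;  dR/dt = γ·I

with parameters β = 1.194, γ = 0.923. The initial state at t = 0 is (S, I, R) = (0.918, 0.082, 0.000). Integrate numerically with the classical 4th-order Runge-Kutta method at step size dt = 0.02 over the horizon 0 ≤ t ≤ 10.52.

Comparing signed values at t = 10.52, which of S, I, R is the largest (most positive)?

largest component: R

t=0.000: state=(0.918, 0.082, 0.000)
step 1 (dt=0.02): k1=(-0.090, 0.014, 0.076), k2=(-0.090, 0.014, 0.076), k3=(-0.090, 0.014, 0.076), k4=(-0.090, 0.014, 0.076); state += dt/6·(k1+2k2+2k3+k4)
t=0.020: state=(0.916, 0.082, 0.002)
t=0.040: state=(0.914, 0.083, 0.003)
t=0.060: state=(0.913, 0.083, 0.005)
continuing one RK4 step at a time; state shown every 25 steps (Δt=0.5):
t=0.500: state=(0.872, 0.088, 0.039)
t=1.000: state=(0.827, 0.092, 0.081)
t=1.500: state=(0.782, 0.094, 0.124)
t=2.000: state=(0.739, 0.093, 0.168)
t=2.500: state=(0.700, 0.090, 0.210)
t=3.000: state=(0.664, 0.086, 0.251)
t=3.500: state=(0.632, 0.079, 0.289)
t=4.000: state=(0.604, 0.072, 0.324)
t=4.500: state=(0.580, 0.065, 0.355)
t=5.000: state=(0.559, 0.057, 0.384)
t=5.500: state=(0.541, 0.050, 0.409)
t=6.000: state=(0.526, 0.044, 0.430)
t=6.500: state=(0.514, 0.037, 0.449)
t=7.000: state=(0.503, 0.032, 0.465)
t=7.500: state=(0.494, 0.027, 0.479)
t=8.000: state=(0.487, 0.023, 0.490)
t=8.500: state=(0.481, 0.019, 0.500)
t=9.000: state=(0.476, 0.016, 0.508)
t=9.500: state=(0.472, 0.014, 0.515)
t=10.000: state=(0.468, 0.011, 0.521)
t=10.500: state=(0.465, 0.009, 0.525)
t=10.520: state=(0.465, 0.009, 0.525)
compare at T: S=0.465, I=0.009, R=0.525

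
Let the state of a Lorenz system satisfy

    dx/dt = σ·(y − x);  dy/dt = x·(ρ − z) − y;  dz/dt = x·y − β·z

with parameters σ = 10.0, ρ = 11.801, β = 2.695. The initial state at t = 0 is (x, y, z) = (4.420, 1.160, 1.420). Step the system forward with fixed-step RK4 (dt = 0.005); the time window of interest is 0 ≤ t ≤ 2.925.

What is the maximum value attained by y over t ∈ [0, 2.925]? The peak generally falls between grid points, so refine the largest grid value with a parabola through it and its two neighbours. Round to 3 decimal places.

t=0.000: state=(4.420, 1.160, 1.420)
step 1 (dt=0.005): k1=(-32.600, 44.724, 1.300), k2=(-30.667, 43.752, 1.682), k3=(-30.740, 43.800, 1.675), k4=(-28.873, 42.874, 2.034); state += dt/6·(k1+2k2+2k3+k4)
t=0.005: state=(4.266, 1.379, 1.428)
t=0.010: state=(4.131, 1.589, 1.440)
t=0.015: state=(4.012, 1.791, 1.455)
continuing one RK4 step at a time; state shown every 20 steps (Δt=0.1):
t=0.100: state=(3.698, 4.635, 2.069)
t=0.200: state=(5.491, 7.945, 4.129)
t=0.300: state=(8.151, 10.650, 8.954)
t=0.400: state=(9.491, 9.224, 15.080)
t=0.500: state=(7.585, 4.504, 16.766)
t=0.600: state=(4.490, 1.802, 14.345)
t=0.700: state=(2.527, 1.261, 11.378)
t=0.800: state=(1.783, 1.465, 8.930)
t=0.900: state=(1.750, 1.958, 7.077)
t=1.000: state=(2.159, 2.769, 5.805)
t=1.100: state=(2.987, 4.049, 5.201)
t=1.200: state=(4.312, 5.901, 5.575)
t=1.300: state=(6.096, 7.983, 7.492)
t=1.400: state=(7.741, 8.902, 11.049)
t=1.500: state=(7.994, 7.254, 14.242)
t=1.600: state=(6.507, 4.549, 14.632)
t=1.700: state=(4.625, 3.008, 12.940)
t=1.800: state=(3.436, 2.679, 10.838)
t=1.900: state=(3.050, 2.996, 9.058)
t=2.000: state=(3.265, 3.727, 7.834)
t=2.100: state=(3.946, 4.835, 7.333)
t=2.200: state=(5.007, 6.208, 7.785)
t=2.300: state=(6.227, 7.374, 9.356)
t=2.400: state=(7.070, 7.495, 11.603)
t=2.500: state=(6.948, 6.295, 13.188)
t=2.600: state=(5.954, 4.760, 13.186)
t=2.700: state=(4.824, 3.855, 12.055)
t=2.800: state=(4.114, 3.677, 10.642)
t=2.900: state=(3.937, 4.004, 9.458)
t=2.925: state=(3.968, 4.145, 9.231)
largest grid value and its neighbours: y(0.320)=10.80467, y(0.325)=10.81119, y(0.330)=10.80398
parabola through these three points peaks at t≈0.325 with y≈10.81119

max y = 10.811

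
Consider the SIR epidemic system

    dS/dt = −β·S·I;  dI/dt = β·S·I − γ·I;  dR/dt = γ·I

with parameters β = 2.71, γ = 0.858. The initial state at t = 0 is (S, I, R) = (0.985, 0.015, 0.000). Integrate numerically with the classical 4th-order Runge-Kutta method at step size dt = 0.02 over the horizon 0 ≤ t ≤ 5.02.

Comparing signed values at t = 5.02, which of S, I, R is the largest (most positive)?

t=0.000: state=(0.985, 0.015, 0.000)
step 1 (dt=0.02): k1=(-0.040, 0.027, 0.013), k2=(-0.041, 0.028, 0.013), k3=(-0.041, 0.028, 0.013), k4=(-0.041, 0.028, 0.013); state += dt/6·(k1+2k2+2k3+k4)
t=0.020: state=(0.984, 0.016, 0.000)
t=0.040: state=(0.983, 0.016, 0.001)
t=0.060: state=(0.982, 0.017, 0.001)
continuing one RK4 step at a time; state shown every 10 steps (Δt=0.2):
t=0.200: state=(0.975, 0.021, 0.003)
t=0.400: state=(0.962, 0.031, 0.008)
t=0.600: state=(0.943, 0.043, 0.014)
t=0.800: state=(0.917, 0.060, 0.023)
t=1.000: state=(0.882, 0.083, 0.035)
t=1.200: state=(0.838, 0.111, 0.051)
t=1.400: state=(0.781, 0.145, 0.073)
t=1.600: state=(0.715, 0.184, 0.101)
t=1.800: state=(0.640, 0.223, 0.136)
t=2.000: state=(0.561, 0.261, 0.178)
t=2.200: state=(0.483, 0.291, 0.225)
t=2.400: state=(0.410, 0.312, 0.277)
t=2.600: state=(0.345, 0.323, 0.332)
t=2.800: state=(0.290, 0.323, 0.388)
t=3.000: state=(0.244, 0.314, 0.442)
t=3.200: state=(0.206, 0.299, 0.495)
t=3.400: state=(0.176, 0.279, 0.545)
t=3.600: state=(0.153, 0.257, 0.591)
t=3.800: state=(0.134, 0.234, 0.633)
t=4.000: state=(0.118, 0.211, 0.671)
t=4.200: state=(0.106, 0.189, 0.705)
t=4.400: state=(0.096, 0.168, 0.736)
t=4.600: state=(0.089, 0.149, 0.763)
t=4.800: state=(0.082, 0.131, 0.787)
t=5.000: state=(0.077, 0.115, 0.808)
t=5.020: state=(0.076, 0.114, 0.810)
compare at T: S=0.076, I=0.114, R=0.810

largest component: R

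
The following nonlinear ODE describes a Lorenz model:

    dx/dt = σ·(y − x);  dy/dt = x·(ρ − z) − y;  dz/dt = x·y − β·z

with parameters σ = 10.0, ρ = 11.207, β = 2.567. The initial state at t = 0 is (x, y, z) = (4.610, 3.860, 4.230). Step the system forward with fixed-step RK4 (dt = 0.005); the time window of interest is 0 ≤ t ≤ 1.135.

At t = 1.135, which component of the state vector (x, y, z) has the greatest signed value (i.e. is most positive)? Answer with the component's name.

largest component: z

t=0.000: state=(4.610, 3.860, 4.230)
step 1 (dt=0.005): k1=(-7.500, 28.304, 6.936), k2=(-6.605, 28.023, 7.144), k3=(-6.634, 28.037, 7.148), k4=(-5.766, 27.769, 7.358); state += dt/6·(k1+2k2+2k3+k4)
t=0.005: state=(4.577, 4.000, 4.266)
t=0.010: state=(4.552, 4.138, 4.304)
t=0.015: state=(4.535, 4.273, 4.344)
continuing one RK4 step at a time; state shown every 10 steps (Δt=0.05):
t=0.050: state=(4.600, 5.173, 4.691)
t=0.100: state=(5.083, 6.367, 5.437)
t=0.150: state=(5.823, 7.444, 6.557)
t=0.200: state=(6.648, 8.267, 8.083)
t=0.250: state=(7.379, 8.618, 9.915)
t=0.300: state=(7.826, 8.321, 11.775)
t=0.350: state=(7.840, 7.390, 13.272)
t=0.400: state=(7.390, 6.083, 14.093)
t=0.450: state=(6.590, 4.766, 14.173)
t=0.500: state=(5.637, 3.711, 13.673)
t=0.550: state=(4.718, 3.008, 12.833)
t=0.600: state=(3.953, 2.619, 11.852)
t=0.650: state=(3.389, 2.463, 10.857)
t=0.700: state=(3.022, 2.471, 9.916)
t=0.750: state=(2.828, 2.595, 9.066)
t=0.800: state=(2.780, 2.812, 8.328)
t=0.850: state=(2.854, 3.113, 7.715)
t=0.900: state=(3.035, 3.498, 7.241)
t=0.950: state=(3.315, 3.967, 6.924)
t=1.000: state=(3.686, 4.518, 6.787)
t=1.050: state=(4.144, 5.138, 6.858)
t=1.100: state=(4.674, 5.792, 7.165)
t=1.135: state=(5.075, 6.241, 7.533)
compare at T: x=5.075, y=6.241, z=7.533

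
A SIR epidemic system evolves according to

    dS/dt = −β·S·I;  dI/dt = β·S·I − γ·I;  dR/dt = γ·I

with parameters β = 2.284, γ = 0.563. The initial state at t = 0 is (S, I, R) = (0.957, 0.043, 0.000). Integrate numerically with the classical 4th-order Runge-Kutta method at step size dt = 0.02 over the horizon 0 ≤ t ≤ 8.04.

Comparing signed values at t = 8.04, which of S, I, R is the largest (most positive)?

t=0.000: state=(0.957, 0.043, 0.000)
step 1 (dt=0.02): k1=(-0.094, 0.070, 0.024), k2=(-0.095, 0.071, 0.025), k3=(-0.095, 0.071, 0.025), k4=(-0.097, 0.072, 0.025); state += dt/6·(k1+2k2+2k3+k4)
t=0.020: state=(0.955, 0.044, 0.000)
t=0.040: state=(0.953, 0.046, 0.001)
t=0.060: state=(0.951, 0.047, 0.002)
continuing one RK4 step at a time; state shown every 25 steps (Δt=0.5):
t=0.500: state=(0.888, 0.093, 0.018)
t=1.000: state=(0.762, 0.182, 0.056)
t=1.500: state=(0.580, 0.297, 0.124)
t=2.000: state=(0.390, 0.389, 0.221)
t=2.500: state=(0.244, 0.419, 0.336)
t=3.000: state=(0.153, 0.395, 0.452)
t=3.500: state=(0.100, 0.344, 0.556)
t=4.000: state=(0.070, 0.285, 0.645)
t=4.500: state=(0.052, 0.231, 0.717)
t=5.000: state=(0.041, 0.183, 0.775)
t=5.500: state=(0.034, 0.145, 0.821)
t=6.000: state=(0.030, 0.113, 0.857)
t=6.500: state=(0.026, 0.088, 0.886)
t=7.000: state=(0.024, 0.068, 0.907)
t=7.500: state=(0.022, 0.053, 0.924)
t=8.000: state=(0.021, 0.041, 0.938)
t=8.040: state=(0.021, 0.040, 0.939)
compare at T: S=0.021, I=0.040, R=0.939

largest component: R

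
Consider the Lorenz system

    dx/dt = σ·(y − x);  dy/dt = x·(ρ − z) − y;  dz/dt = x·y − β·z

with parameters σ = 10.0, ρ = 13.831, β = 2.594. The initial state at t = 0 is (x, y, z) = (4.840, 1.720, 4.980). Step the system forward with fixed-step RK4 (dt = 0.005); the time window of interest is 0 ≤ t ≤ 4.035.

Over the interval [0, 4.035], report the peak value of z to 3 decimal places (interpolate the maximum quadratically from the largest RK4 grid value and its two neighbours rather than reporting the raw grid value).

t=0.000: state=(4.840, 1.720, 4.980)
step 1 (dt=0.005): k1=(-31.200, 41.119, -4.593), k2=(-29.392, 40.380, -4.208), k3=(-29.456, 40.418, -4.211), k4=(-27.706, 39.712, -3.844); state += dt/6·(k1+2k2+2k3+k4)
t=0.005: state=(4.693, 1.922, 4.959)
t=0.010: state=(4.563, 2.117, 4.941)
t=0.015: state=(4.448, 2.307, 4.927)
continuing one RK4 step at a time; state shown every 40 steps (Δt=0.2):
t=0.200: state=(5.909, 8.301, 6.932)
t=0.400: state=(9.472, 8.927, 17.211)
t=0.600: state=(4.548, 2.095, 15.747)
t=0.800: state=(2.251, 2.128, 10.217)
t=1.000: state=(3.213, 4.265, 7.366)
t=1.200: state=(6.485, 8.524, 9.452)
t=1.400: state=(8.363, 7.350, 16.720)
t=1.600: state=(4.560, 2.921, 14.606)
t=1.800: state=(3.202, 3.340, 10.296)
t=2.000: state=(4.648, 5.899, 8.893)
t=2.200: state=(7.433, 8.458, 12.708)
t=2.400: state=(6.789, 5.320, 15.935)
t=2.600: state=(4.234, 3.555, 12.827)
t=2.800: state=(4.214, 4.782, 10.182)
t=3.000: state=(6.086, 7.198, 11.009)
t=3.200: state=(7.235, 6.939, 14.657)
t=3.400: state=(5.456, 4.460, 14.226)
t=3.600: state=(4.443, 4.471, 11.618)
t=3.800: state=(5.349, 6.121, 10.912)
t=4.000: state=(6.758, 7.119, 13.143)
t=4.035: state=(6.845, 6.979, 13.610)
largest grid value and its neighbours: z(0.465)=18.56785, z(0.470)=18.57067, z(0.475)=18.56048
parabola through these three points peaks at t≈0.469 with z≈18.57119

max z = 18.571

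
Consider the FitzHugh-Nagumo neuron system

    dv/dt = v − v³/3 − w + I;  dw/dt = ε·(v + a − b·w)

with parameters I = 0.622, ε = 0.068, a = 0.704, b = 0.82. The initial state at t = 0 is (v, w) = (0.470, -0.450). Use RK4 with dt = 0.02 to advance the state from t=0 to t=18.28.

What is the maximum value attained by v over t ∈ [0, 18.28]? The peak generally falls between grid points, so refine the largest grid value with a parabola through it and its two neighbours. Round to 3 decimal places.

max v = 2.030

t=0.000: state=(0.470, -0.450)
step 1 (dt=0.02): k1=(1.507, 0.105), k2=(1.518, 0.106), k3=(1.518, 0.106), k4=(1.528, 0.107); state += dt/6·(k1+2k2+2k3+k4)
t=0.020: state=(0.500, -0.448)
t=0.040: state=(0.531, -0.446)
t=0.060: state=(0.562, -0.444)
continuing one RK4 step at a time; state shown every 50 steps (Δt=1):
t=1.000: state=(1.857, -0.296)
t=2.000: state=(2.028, -0.102)
t=3.000: state=(1.977, 0.083)
t=4.000: state=(1.916, 0.254)
t=5.000: state=(1.855, 0.411)
t=6.000: state=(1.793, 0.556)
t=7.000: state=(1.730, 0.689)
t=8.000: state=(1.666, 0.811)
t=9.000: state=(1.601, 0.921)
t=10.000: state=(1.534, 1.021)
t=11.000: state=(1.464, 1.112)
t=12.000: state=(1.390, 1.192)
t=13.000: state=(1.312, 1.264)
t=14.000: state=(1.225, 1.326)
t=15.000: state=(1.127, 1.378)
t=16.000: state=(1.009, 1.421)
t=17.000: state=(0.855, 1.452)
t=18.000: state=(0.619, 1.469)
t=18.280: state=(0.525, 1.471)
largest grid value and its neighbours: v(1.800)=2.03025, v(1.820)=2.03027, v(1.840)=2.03021
parabola through these three points peaks at t≈1.815 with v≈2.03027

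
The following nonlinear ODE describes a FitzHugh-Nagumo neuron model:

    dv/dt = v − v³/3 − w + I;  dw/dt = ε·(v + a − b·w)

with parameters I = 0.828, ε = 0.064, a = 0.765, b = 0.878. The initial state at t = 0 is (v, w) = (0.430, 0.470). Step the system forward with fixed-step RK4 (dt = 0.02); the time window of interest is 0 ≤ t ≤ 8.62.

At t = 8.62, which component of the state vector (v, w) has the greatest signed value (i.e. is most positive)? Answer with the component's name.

t=0.000: state=(0.430, 0.470)
step 1 (dt=0.02): k1=(0.761, 0.050), k2=(0.767, 0.051), k3=(0.767, 0.051), k4=(0.773, 0.051); state += dt/6·(k1+2k2+2k3+k4)
t=0.020: state=(0.445, 0.471)
t=0.040: state=(0.461, 0.472)
t=0.060: state=(0.477, 0.473)
continuing one RK4 step at a time; state shown every 25 steps (Δt=0.5):
t=0.500: state=(0.873, 0.501)
t=1.000: state=(1.342, 0.547)
t=1.500: state=(1.644, 0.604)
t=2.000: state=(1.759, 0.665)
t=2.500: state=(1.781, 0.727)
t=3.000: state=(1.770, 0.787)
t=3.500: state=(1.748, 0.845)
t=4.000: state=(1.722, 0.900)
t=4.500: state=(1.695, 0.953)
t=5.000: state=(1.668, 1.004)
t=5.500: state=(1.640, 1.053)
t=6.000: state=(1.613, 1.099)
t=6.500: state=(1.584, 1.143)
t=7.000: state=(1.556, 1.185)
t=7.500: state=(1.527, 1.225)
t=8.000: state=(1.499, 1.263)
t=8.500: state=(1.469, 1.299)
t=8.620: state=(1.462, 1.307)
compare at T: v=1.462, w=1.307

largest component: v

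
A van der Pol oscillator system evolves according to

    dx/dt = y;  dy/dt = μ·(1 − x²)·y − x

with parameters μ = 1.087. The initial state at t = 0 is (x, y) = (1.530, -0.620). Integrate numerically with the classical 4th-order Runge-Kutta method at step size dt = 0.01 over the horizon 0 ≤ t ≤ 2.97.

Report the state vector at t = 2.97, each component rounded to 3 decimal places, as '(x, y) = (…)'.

t=0.000: state=(1.530, -0.620)
step 1 (dt=0.01): k1=(-0.620, -0.626), k2=(-0.623, -0.625), k3=(-0.623, -0.625), k4=(-0.626, -0.624); state += dt/6·(k1+2k2+2k3+k4)
t=0.010: state=(1.524, -0.626)
t=0.020: state=(1.517, -0.632)
t=0.030: state=(1.511, -0.639)
continuing one RK4 step at a time; state shown every 10 steps (Δt=0.1):
t=0.100: state=(1.465, -0.682)
t=0.200: state=(1.394, -0.744)
t=0.300: state=(1.316, -0.809)
t=0.400: state=(1.232, -0.879)
t=0.500: state=(1.140, -0.957)
t=0.600: state=(1.040, -1.046)
t=0.700: state=(0.930, -1.148)
t=0.800: state=(0.810, -1.267)
t=0.900: state=(0.676, -1.406)
t=1.000: state=(0.528, -1.569)
t=1.100: state=(0.362, -1.758)
t=1.200: state=(0.175, -1.972)
t=1.300: state=(-0.034, -2.205)
t=1.400: state=(-0.266, -2.435)
t=1.500: state=(-0.519, -2.628)
t=1.600: state=(-0.788, -2.728)
t=1.700: state=(-1.060, -2.677)
t=1.800: state=(-1.317, -2.441)
t=1.900: state=(-1.543, -2.041)
t=2.000: state=(-1.723, -1.551)
t=2.100: state=(-1.853, -1.061)
t=2.200: state=(-1.937, -0.634)
t=2.300: state=(-1.983, -0.296)
t=2.400: state=(-1.999, -0.044)
t=2.500: state=(-1.994, 0.139)
t=2.600: state=(-1.973, 0.271)
t=2.700: state=(-1.941, 0.368)
t=2.800: state=(-1.900, 0.441)
t=2.900: state=(-1.853, 0.500)
t=2.970: state=(-1.817, 0.535)

(x, y) = (-1.817, 0.535)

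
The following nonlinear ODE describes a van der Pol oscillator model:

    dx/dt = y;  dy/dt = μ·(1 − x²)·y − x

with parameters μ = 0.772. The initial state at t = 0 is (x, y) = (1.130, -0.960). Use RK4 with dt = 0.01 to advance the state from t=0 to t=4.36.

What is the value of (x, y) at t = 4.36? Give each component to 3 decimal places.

t=0.000: state=(1.130, -0.960)
step 1 (dt=0.01): k1=(-0.960, -0.925), k2=(-0.965, -0.927), k3=(-0.965, -0.927), k4=(-0.969, -0.929); state += dt/6·(k1+2k2+2k3+k4)
t=0.010: state=(1.120, -0.969)
t=0.020: state=(1.111, -0.979)
t=0.030: state=(1.101, -0.988)
continuing one RK4 step at a time; state shown every 20 steps (Δt=0.2):
t=0.200: state=(0.919, -1.157)
t=0.400: state=(0.665, -1.388)
t=0.600: state=(0.361, -1.663)
t=0.800: state=(-0.002, -1.968)
t=1.000: state=(-0.424, -2.232)
t=1.200: state=(-0.882, -2.298)
t=1.400: state=(-1.319, -2.001)
t=1.600: state=(-1.660, -1.377)
t=1.800: state=(-1.865, -0.688)
t=2.000: state=(-1.945, -0.143)
t=2.200: state=(-1.935, 0.224)
t=2.400: state=(-1.864, 0.463)
t=2.600: state=(-1.754, 0.632)
t=2.800: state=(-1.614, 0.770)
t=3.000: state=(-1.446, 0.903)
t=3.200: state=(-1.252, 1.049)
t=3.400: state=(-1.025, 1.225)
t=3.600: state=(-0.759, 1.445)
t=3.800: state=(-0.443, 1.720)
t=4.000: state=(-0.068, 2.039)
t=4.200: state=(0.371, 2.336)
t=4.360: state=(0.756, 2.445)

(x, y) = (0.756, 2.445)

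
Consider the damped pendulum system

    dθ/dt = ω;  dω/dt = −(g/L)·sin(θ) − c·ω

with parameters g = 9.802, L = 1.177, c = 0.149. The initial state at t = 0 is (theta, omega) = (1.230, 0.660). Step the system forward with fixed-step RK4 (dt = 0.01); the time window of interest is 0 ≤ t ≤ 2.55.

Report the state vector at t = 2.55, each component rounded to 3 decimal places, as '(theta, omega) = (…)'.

(theta, omega) = (1.008, -0.666)

t=0.000: state=(1.230, 0.660)
step 1 (dt=0.01): k1=(0.660, -7.947), k2=(0.620, -7.951), k3=(0.620, -7.950), k4=(0.580, -7.953); state += dt/6·(k1+2k2+2k3+k4)
t=0.010: state=(1.236, 0.580)
t=0.020: state=(1.242, 0.501)
t=0.030: state=(1.246, 0.421)
continuing one RK4 step at a time; state shown every 10 steps (Δt=0.1):
t=0.100: state=(1.256, -0.134)
t=0.200: state=(1.204, -0.913)
t=0.300: state=(1.075, -1.652)
t=0.400: state=(0.876, -2.313)
t=0.500: state=(0.617, -2.841)
t=0.600: state=(0.314, -3.170)
t=0.700: state=(-0.009, -3.249)
t=0.800: state=(-0.327, -3.062)
t=0.900: state=(-0.613, -2.641)
t=1.000: state=(-0.849, -2.048)
t=1.100: state=(-1.019, -1.351)
t=1.200: state=(-1.117, -0.604)
t=1.300: state=(-1.140, 0.154)
t=1.400: state=(-1.087, 0.896)
t=1.500: state=(-0.962, 1.591)
t=1.600: state=(-0.772, 2.199)
t=1.700: state=(-0.527, 2.668)
t=1.800: state=(-0.245, 2.940)
t=1.900: state=(0.053, 2.975)
t=2.000: state=(0.342, 2.768)
t=2.100: state=(0.600, 2.350)
t=2.200: state=(0.807, 1.779)
t=2.300: state=(0.952, 1.113)
t=2.400: state=(1.028, 0.403)
t=2.500: state=(1.032, -0.314)
t=2.550: state=(1.008, -0.666)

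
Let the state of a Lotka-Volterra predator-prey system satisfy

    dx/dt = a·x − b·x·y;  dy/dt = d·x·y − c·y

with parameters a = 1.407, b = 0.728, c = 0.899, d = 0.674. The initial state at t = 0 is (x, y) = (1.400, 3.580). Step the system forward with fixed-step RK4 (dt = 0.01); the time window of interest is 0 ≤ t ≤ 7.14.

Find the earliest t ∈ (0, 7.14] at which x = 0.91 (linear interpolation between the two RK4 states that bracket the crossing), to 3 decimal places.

t = 0.371

t=0.000: state=(1.400, 3.580)
step 1 (dt=0.01): k1=(-1.679, 0.160), k2=(-1.670, 0.139), k3=(-1.670, 0.140), k4=(-1.660, 0.119); state += dt/6·(k1+2k2+2k3+k4)
t=0.010: state=(1.383, 3.581)
t=0.020: state=(1.367, 3.582)
t=0.030: state=(1.350, 3.583)
continuing one RK4 step at a time; state shown every 25 steps (Δt=0.25):
t=0.250: state=(1.041, 3.506)
t=0.370: state=(0.911, 3.406)
next step: t=0.380: state=(0.901, 3.396) — x has crossed 0.91
linear interpolation between t=0.370 (0.91103) and t=0.380 (0.90135) → t≈0.371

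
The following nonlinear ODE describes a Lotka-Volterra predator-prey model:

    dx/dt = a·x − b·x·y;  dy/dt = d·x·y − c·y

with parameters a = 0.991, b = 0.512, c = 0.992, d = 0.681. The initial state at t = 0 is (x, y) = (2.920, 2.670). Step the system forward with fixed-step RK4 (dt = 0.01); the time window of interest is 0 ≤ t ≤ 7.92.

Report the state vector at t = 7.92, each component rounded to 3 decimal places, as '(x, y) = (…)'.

(x, y) = (0.988, 3.847)

t=0.000: state=(2.920, 2.670)
step 1 (dt=0.01): k1=(-1.098, 2.661), k2=(-1.116, 2.664), k3=(-1.116, 2.664), k4=(-1.134, 2.667); state += dt/6·(k1+2k2+2k3+k4)
t=0.010: state=(2.909, 2.697)
t=0.020: state=(2.897, 2.723)
t=0.030: state=(2.885, 2.750)
continuing one RK4 step at a time; state shown every 50 steps (Δt=0.5):
t=0.500: state=(2.057, 3.845)
t=1.000: state=(1.202, 4.034)
t=1.500: state=(0.755, 3.392)
t=2.000: state=(0.578, 2.578)
t=2.500: state=(0.537, 1.893)
t=3.000: state=(0.581, 1.391)
t=3.500: state=(0.700, 1.051)
t=4.000: state=(0.904, 0.839)
t=4.500: state=(1.216, 0.730)
t=5.000: state=(1.661, 0.723)
t=5.500: state=(2.237, 0.852)
t=6.000: state=(2.832, 1.234)
t=6.500: state=(3.075, 2.091)
t=7.000: state=(2.511, 3.375)
t=7.500: state=(1.548, 4.091)
t=7.920: state=(0.988, 3.847)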